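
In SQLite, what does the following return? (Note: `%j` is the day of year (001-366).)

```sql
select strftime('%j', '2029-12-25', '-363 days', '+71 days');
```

067

First apply '-363 days', '+71 days': 2029-12-25 → 2029-03-08.
Day-of-year for 2029-03-08: days since 2029-01-01 inclusive = 67, zero-padded to 067.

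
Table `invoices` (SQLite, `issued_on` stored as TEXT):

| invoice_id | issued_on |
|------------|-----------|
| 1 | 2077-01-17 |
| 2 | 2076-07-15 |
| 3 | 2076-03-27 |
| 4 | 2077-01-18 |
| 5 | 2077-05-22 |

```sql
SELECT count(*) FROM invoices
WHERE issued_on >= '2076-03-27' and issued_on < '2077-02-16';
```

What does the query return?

Rows in [2076-03-27, 2077-02-16): 2077-01-17, 2076-07-15, 2076-03-27, 2077-01-18 → 4 rows.

4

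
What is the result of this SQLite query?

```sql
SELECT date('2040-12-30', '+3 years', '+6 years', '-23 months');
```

Adding +3 years to 2040-12-30 gives 2043-12-30.
Adding +6 years to 2043-12-30 gives 2049-12-30.
Adding -23 months to 2049-12-30 gives 2048-01-30.

2048-01-30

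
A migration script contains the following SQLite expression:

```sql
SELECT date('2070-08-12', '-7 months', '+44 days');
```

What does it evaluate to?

2070-02-25

Adding -7 months to 2070-08-12 gives 2070-01-12.
Applying '+44 days' to 2070-01-12: counting 44 days forward gives 2070-02-25.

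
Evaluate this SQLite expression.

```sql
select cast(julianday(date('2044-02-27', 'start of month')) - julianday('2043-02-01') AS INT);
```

365

`start of month` rewinds 2044-02-27 to 2044-02-01.
27 days remain in February 2043 after the 1st (28 − 1).
Full months from March 2043 through January 2044 contribute their day counts.
Then 1 day into February 2044.
Total: 27 + 31 + 30 + 31 + 30 + 31 + 31 + 30 + 31 + 30 + 31 + 31 + 1 = 365.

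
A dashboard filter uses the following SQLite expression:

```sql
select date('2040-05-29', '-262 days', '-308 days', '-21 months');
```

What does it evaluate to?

2037-02-06

Applying '-262 days' to 2040-05-29: counting 262 days back gives 2039-09-10.
Applying '-308 days' to 2039-09-10: counting 308 days back gives 2038-11-06.
Adding -21 months to 2038-11-06 gives 2037-02-06.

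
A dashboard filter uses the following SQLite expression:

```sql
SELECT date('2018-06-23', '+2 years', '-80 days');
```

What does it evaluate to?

2020-04-04

Adding +2 years to 2018-06-23 gives 2020-06-23.
Applying '-80 days' to 2020-06-23: counting 80 days back gives 2020-04-04.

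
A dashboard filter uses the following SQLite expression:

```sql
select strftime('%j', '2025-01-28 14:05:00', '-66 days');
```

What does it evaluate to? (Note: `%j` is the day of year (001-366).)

First apply '-66 days': 2025-01-28 14:05:00 → 2024-11-23 14:05:00.
Day-of-year for 2024-11-23: days since 2024-01-01 inclusive = 328, zero-padded to 328.

328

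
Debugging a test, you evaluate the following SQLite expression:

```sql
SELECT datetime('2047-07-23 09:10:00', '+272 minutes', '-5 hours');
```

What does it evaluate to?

2047-07-23 08:42:00

272 minutes = 4h 32m; +272 minutes from 2047-07-23 09:10:00 is 2047-07-23 13:42:00.
-5 hours from 2047-07-23 13:42:00 is 2047-07-23 08:42:00.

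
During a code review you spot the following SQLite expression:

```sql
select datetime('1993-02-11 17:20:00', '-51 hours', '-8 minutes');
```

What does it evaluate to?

1993-02-09 14:12:00

-51 hours from 1993-02-11 17:20:00 is 1993-02-09 14:20:00 (crosses midnight).
-8 minutes from 1993-02-09 14:20:00 is 1993-02-09 14:12:00.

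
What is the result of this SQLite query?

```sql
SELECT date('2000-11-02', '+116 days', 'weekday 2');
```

Applying '+116 days' to 2000-11-02: counting 116 days forward gives 2001-02-26.
`weekday 2` advances to the next Tuesday; 2001-02-26 is a Monday, so it moves forward to 2001-02-27.

2001-02-27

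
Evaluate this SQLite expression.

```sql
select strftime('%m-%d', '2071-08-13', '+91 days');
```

First apply '+91 days': 2071-08-13 → 2071-11-12.
`%m-%d` extracts the month-day: 11-12.

11-12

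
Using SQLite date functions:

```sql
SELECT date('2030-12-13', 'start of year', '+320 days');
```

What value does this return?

`start of year` rewinds 2030-12-13 to 2030-01-01.
Applying '+320 days' to 2030-01-01: counting 320 days forward gives 2030-11-17.

2030-11-17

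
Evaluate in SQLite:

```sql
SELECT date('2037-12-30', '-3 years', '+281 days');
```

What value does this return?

2035-10-07

Adding -3 years to 2037-12-30 gives 2034-12-30.
Applying '+281 days' to 2034-12-30: counting 281 days forward gives 2035-10-07.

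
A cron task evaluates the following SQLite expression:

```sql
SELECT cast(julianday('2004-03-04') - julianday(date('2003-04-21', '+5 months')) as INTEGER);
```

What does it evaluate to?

165

Adding +5 months to 2003-04-21 gives 2003-09-21.
9 days remain in September 2003 after the 21st (30 − 21).
October 2003: 31 days.
November 2003: 30 days.
December 2003: 31 days.
January 2004: 31 days.
February 2004: 29 days (leap year).
Then 4 days into March 2004.
Total: 9 + 31 + 30 + 31 + 31 + 29 + 4 = 165.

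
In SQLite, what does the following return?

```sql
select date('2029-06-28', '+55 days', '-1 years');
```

2028-08-22

Applying '+55 days' to 2029-06-28: counting 55 days forward gives 2029-08-22.
Adding -1 year to 2029-08-22 gives 2028-08-22.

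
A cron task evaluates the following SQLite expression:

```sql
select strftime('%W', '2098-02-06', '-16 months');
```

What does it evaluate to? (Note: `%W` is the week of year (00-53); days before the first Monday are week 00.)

40

First apply '-16 months': 2098-02-06 → 2096-10-06.
2096-10-06 is a Saturday. SQLite's %W counts Mondays since the year started; the result is 40.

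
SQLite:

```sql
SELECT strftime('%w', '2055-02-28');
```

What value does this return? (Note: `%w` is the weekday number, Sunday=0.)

0

2055-02-28 is a Sunday; with Sunday=0 that is 0.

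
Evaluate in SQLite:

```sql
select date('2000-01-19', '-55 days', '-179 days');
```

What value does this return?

Applying '-55 days' to 2000-01-19: counting 55 days back gives 1999-11-25.
Applying '-179 days' to 1999-11-25: counting 179 days back gives 1999-05-30.

1999-05-30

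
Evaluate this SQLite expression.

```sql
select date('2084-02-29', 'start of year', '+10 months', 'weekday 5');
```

`start of year` rewinds 2084-02-29 to 2084-01-01.
Adding +10 months to 2084-01-01 gives 2084-11-01.
`weekday 5` advances to the next Friday; 2084-11-01 is a Wednesday, so it moves forward to 2084-11-03.

2084-11-03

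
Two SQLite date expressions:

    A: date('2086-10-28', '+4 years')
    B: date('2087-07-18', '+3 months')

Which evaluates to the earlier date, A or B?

B

A = 2090-10-28.
B = 2087-10-18.
B is earlier.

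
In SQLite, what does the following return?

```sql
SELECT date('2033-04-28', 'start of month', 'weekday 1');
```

`start of month` rewinds 2033-04-28 to 2033-04-01.
`weekday 1` advances to the next Monday; 2033-04-01 is a Friday, so it moves forward to 2033-04-04.

2033-04-04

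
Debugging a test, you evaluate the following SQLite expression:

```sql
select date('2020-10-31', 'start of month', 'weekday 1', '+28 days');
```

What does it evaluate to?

2020-11-02

`start of month` rewinds 2020-10-31 to 2020-10-01.
`weekday 1` advances to the next Monday; 2020-10-01 is a Thursday, so it moves forward to 2020-10-05.
October 2020 has 31 days; 26 remain after the 5th, so 27 days reach 2020-11-01.
Advancing 1 more day within November lands on 2020-11-02.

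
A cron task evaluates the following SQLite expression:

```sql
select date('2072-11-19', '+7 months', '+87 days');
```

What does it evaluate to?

Adding +7 months to 2072-11-19 gives 2073-06-19.
Applying '+87 days' to 2073-06-19: counting 87 days forward gives 2073-09-14.

2073-09-14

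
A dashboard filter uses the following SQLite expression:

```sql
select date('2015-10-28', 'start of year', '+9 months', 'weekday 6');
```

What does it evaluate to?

2015-10-03

`start of year` rewinds 2015-10-28 to 2015-01-01.
Adding +9 months to 2015-01-01 gives 2015-10-01.
`weekday 6` advances to the next Saturday; 2015-10-01 is a Thursday, so it moves forward to 2015-10-03.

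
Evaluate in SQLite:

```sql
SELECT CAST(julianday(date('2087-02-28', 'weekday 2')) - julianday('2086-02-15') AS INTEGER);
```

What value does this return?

`weekday 2` advances to the next Tuesday; 2087-02-28 is a Friday, so it moves forward to 2087-03-04.
13 days remain in February 2086 after the 15th (28 − 15).
Full months from March 2086 through February 2087 contribute their day counts.
Then 4 days into March 2087.
Total: 13 + 31 + 30 + 31 + 30 + 31 + 31 + 30 + 31 + 30 + 31 + 31 + 28 + 4 = 382.

382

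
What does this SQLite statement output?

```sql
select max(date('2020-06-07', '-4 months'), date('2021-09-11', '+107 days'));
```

2021-12-27

date('2020-06-07', '-4 months') → 2020-02-07.
date('2021-09-11', '+107 days') → 2021-12-27.
Later of the two is 2021-12-27.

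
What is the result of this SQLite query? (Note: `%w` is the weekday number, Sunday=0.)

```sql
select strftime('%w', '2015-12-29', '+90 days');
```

1

First apply '+90 days': 2015-12-29 → 2016-03-28.
2016-03-28 is a Monday; with Sunday=0 that is 1.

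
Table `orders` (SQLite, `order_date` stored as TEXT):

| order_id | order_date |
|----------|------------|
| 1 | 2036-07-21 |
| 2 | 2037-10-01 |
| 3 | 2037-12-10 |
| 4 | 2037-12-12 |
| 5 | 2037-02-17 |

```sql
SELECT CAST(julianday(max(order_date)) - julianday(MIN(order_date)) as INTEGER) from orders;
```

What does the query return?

MIN = 2036-07-21, MAX = 2037-12-12.
10 days remain in July 2036 after the 21st (31 − 21).
Full months from August 2036 through November 2037 contribute their day counts.
Then 12 days into December 2037.
Total: 10 + 31 + 30 + 31 + 30 + 31 + 31 + 28 + 31 + 30 + 31 + 30 + 31 + 31 + 30 + 31 + 30 + 12 = 509.

509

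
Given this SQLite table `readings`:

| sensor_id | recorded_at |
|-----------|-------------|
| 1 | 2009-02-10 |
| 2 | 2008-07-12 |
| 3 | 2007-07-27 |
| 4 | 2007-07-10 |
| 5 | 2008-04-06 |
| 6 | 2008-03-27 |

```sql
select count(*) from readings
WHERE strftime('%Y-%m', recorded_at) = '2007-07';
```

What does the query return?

Rows with year-month 2007-07: 2007-07-27, 2007-07-10 → 2.

2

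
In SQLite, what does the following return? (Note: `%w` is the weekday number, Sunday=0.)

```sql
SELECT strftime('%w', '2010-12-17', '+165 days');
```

2

First apply '+165 days': 2010-12-17 → 2011-05-31.
2011-05-31 is a Tuesday; with Sunday=0 that is 2.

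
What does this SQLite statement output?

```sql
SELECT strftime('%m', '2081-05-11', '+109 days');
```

08

First apply '+109 days': 2081-05-11 → 2081-08-28.
`%m` extracts the 2-digit month (01-12): 08.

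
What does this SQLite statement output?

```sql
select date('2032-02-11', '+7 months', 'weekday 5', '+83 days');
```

2032-12-09

Adding +7 months to 2032-02-11 gives 2032-09-11.
`weekday 5` advances to the next Friday; 2032-09-11 is a Saturday, so it moves forward to 2032-09-17.
Applying '+83 days' to 2032-09-17: counting 83 days forward gives 2032-12-09.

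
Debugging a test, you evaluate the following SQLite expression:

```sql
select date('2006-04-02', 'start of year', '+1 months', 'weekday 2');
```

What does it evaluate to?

2006-02-07

`start of year` rewinds 2006-04-02 to 2006-01-01.
Adding +1 month to 2006-01-01 gives 2006-02-01.
`weekday 2` advances to the next Tuesday; 2006-02-01 is a Wednesday, so it moves forward to 2006-02-07.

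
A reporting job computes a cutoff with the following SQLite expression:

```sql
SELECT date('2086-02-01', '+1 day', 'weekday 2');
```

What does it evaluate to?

2086-02-05

Advancing 1 more day within February lands on 2086-02-02.
`weekday 2` advances to the next Tuesday; 2086-02-02 is a Saturday, so it moves forward to 2086-02-05.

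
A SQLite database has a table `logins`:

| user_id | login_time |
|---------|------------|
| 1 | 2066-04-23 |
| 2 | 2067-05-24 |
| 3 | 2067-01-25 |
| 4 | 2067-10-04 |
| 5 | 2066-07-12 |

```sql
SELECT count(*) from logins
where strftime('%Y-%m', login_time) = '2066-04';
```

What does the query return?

Rows with year-month 2066-04: 2066-04-23 → 1.

1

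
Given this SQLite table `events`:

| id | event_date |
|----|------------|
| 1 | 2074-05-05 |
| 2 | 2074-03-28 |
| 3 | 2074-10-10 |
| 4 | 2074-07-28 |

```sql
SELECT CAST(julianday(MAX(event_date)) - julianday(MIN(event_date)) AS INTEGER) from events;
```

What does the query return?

MIN = 2074-03-28, MAX = 2074-10-10.
3 days remain in March 2074 after the 28th (31 − 28).
Full months from April 2074 through September 2074 contribute their day counts.
Then 10 days into October 2074.
Total: 3 + 30 + 31 + 30 + 31 + 31 + 30 + 10 = 196.

196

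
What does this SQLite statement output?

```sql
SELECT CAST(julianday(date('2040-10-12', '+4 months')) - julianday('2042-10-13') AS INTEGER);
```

Adding +4 months to 2040-10-12 gives 2041-02-12.
16 days remain in February 2041 after the 12th (28 − 12).
Full months from March 2041 through September 2042 contribute their day counts.
Then 13 days into October 2042.
Total: 16 + 31 + 30 + 31 + 30 + 31 + 31 + 30 + 31 + 30 + 31 + 31 + 28 + 31 + 30 + 31 + 30 + 31 + 31 + 30 + 13 = 608.
The subtraction is earlier − later, so the result is −608 → -608.

-608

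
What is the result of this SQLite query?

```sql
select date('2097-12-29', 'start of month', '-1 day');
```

2097-11-30

`start of month` rewinds 2097-12-29 to 2097-12-01.
Going back 1 day from 2097-12-01 reaches 2097-11-30 (last day of November, 30 days).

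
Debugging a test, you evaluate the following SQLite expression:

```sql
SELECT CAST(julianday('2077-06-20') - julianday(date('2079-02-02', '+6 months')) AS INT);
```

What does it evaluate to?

-773

Adding +6 months to 2079-02-02 gives 2079-08-02.
10 days remain in June 2077 after the 20th (30 − 20).
Full months from July 2077 through July 2079 contribute their day counts.
Then 2 days into August 2079.
Total: 10 + 31 + 31 + 30 + 31 + 30 + 31 + 31 + 28 + 31 + 30 + 31 + 30 + 31 + 31 + 30 + 31 + 30 + 31 + 31 + 28 + 31 + 30 + 31 + 30 + 31 + 2 = 773.
The subtraction is earlier − later, so the result is −773 → -773.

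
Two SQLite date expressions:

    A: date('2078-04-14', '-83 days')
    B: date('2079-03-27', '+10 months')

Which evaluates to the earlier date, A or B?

A

A = 2078-01-21.
B = 2080-01-27.
A is earlier.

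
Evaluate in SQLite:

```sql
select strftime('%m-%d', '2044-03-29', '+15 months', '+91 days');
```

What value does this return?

First apply '+15 months', '+91 days': 2044-03-29 → 2045-09-28.
`%m-%d` extracts the month-day: 09-28.

09-28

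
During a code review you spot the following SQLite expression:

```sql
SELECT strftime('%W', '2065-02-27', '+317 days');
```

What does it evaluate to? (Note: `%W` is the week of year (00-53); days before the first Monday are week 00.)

First apply '+317 days': 2065-02-27 → 2066-01-10.
2066-01-10 is a Sunday. SQLite's %W counts Mondays since the year started; the result is 01.

01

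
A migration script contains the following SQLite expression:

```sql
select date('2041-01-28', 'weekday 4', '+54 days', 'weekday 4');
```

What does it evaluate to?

`weekday 4` advances to the next Thursday; 2041-01-28 is a Monday, so it moves forward to 2041-01-31.
Applying '+54 days' to 2041-01-31: counting 54 days forward gives 2041-03-26.
`weekday 4` advances to the next Thursday; 2041-03-26 is a Tuesday, so it moves forward to 2041-03-28.

2041-03-28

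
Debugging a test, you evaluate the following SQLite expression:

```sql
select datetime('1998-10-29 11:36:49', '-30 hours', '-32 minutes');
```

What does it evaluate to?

1998-10-28 05:04:49

-30 hours from 1998-10-29 11:36:49 is 1998-10-28 05:36:49 (crosses midnight).
-32 minutes from 1998-10-28 05:36:49 is 1998-10-28 05:04:49.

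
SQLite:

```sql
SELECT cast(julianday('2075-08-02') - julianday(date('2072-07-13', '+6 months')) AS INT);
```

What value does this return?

931

Adding +6 months to 2072-07-13 gives 2073-01-13.
18 days remain in January 2073 after the 13th (31 − 13).
Full months from February 2073 through July 2075 contribute their day counts.
Then 2 days into August 2075.
Total: 18 + 28 + 31 + 30 + 31 + 30 + 31 + 31 + 30 + 31 + 30 + 31 + 31 + 28 + 31 + 30 + 31 + 30 + 31 + 31 + 30 + 31 + 30 + 31 + 31 + 28 + 31 + 30 + 31 + 30 + 31 + 2 = 931.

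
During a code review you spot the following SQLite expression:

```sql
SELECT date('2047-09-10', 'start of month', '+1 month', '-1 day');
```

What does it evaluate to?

2047-09-30

`start of month` rewinds 2047-09-10 to 2047-09-01.
Adding +1 month to 2047-09-01 gives 2047-10-01.
Going back 1 day from 2047-10-01 reaches 2047-09-30 (last day of September, 30 days).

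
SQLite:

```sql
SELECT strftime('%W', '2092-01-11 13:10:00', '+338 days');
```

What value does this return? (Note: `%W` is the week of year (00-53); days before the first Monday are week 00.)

49

First apply '+338 days': 2092-01-11 13:10:00 → 2092-12-14 13:10:00.
2092-12-14 is a Sunday. SQLite's %W counts Mondays since the year started; the result is 49.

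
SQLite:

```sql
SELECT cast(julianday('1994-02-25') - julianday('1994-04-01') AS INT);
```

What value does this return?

-35

3 days remain in February 1994 after the 25th (28 − 25).
March 1994: 31 days.
Then 1 day into April 1994.
Total: 3 + 31 + 1 = 35.
The subtraction is earlier − later, so the result is −35 → -35.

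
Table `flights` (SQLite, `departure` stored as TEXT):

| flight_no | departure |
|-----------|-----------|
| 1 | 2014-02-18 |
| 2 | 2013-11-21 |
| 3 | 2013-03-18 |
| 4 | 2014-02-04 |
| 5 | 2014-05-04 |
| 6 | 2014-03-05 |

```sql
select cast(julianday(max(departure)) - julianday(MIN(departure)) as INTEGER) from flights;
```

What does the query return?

412

MIN = 2013-03-18, MAX = 2014-05-04.
13 days remain in March 2013 after the 18th (31 − 18).
Full months from April 2013 through April 2014 contribute their day counts.
Then 4 days into May 2014.
Total: 13 + 30 + 31 + 30 + 31 + 31 + 30 + 31 + 30 + 31 + 31 + 28 + 31 + 30 + 4 = 412.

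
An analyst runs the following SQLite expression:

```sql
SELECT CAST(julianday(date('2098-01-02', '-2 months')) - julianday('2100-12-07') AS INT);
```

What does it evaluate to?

Adding -2 months to 2098-01-02 gives 2097-11-02.
28 days remain in November 2097 after the 2nd (30 − 2).
Full months from December 2097 through November 2100 contribute their day counts.
Then 7 days into December 2100.
Total: 28 + 31 + 31 + 28 + 31 + 30 + 31 + 30 + 31 + 31 + 30 + 31 + 30 + 31 + 31 + 28 + 31 + 30 + 31 + 30 + 31 + 31 + 30 + 31 + 30 + 31 + 31 + 28 + 31 + 30 + 31 + 30 + 31 + 31 + 30 + 31 + 30 + 7 = 1130.
The subtraction is earlier − later, so the result is −1130 → -1130.

-1130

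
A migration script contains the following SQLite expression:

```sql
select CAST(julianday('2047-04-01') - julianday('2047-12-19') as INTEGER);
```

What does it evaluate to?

29 days remain in April 2047 after the 1st (30 − 1).
Full months from May 2047 through November 2047 contribute their day counts.
Then 19 days into December 2047.
Total: 29 + 31 + 30 + 31 + 31 + 30 + 31 + 30 + 19 = 262.
The subtraction is earlier − later, so the result is −262 → -262.

-262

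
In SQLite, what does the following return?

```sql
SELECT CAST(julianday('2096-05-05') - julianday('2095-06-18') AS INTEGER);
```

12 days remain in June 2095 after the 18th (30 − 18).
Full months from July 2095 through April 2096 contribute their day counts.
Then 5 days into May 2096.
Total: 12 + 31 + 31 + 30 + 31 + 30 + 31 + 31 + 29 + 31 + 30 + 5 = 322.

322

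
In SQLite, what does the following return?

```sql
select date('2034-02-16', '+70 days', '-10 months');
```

Applying '+70 days' to 2034-02-16: counting 70 days forward gives 2034-04-27.
Adding -10 months to 2034-04-27 gives 2033-06-27.

2033-06-27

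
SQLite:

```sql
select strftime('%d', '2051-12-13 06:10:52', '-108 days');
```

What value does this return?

27

First apply '-108 days': 2051-12-13 06:10:52 → 2051-08-27 06:10:52.
`%d` extracts the 2-digit day of month: 27.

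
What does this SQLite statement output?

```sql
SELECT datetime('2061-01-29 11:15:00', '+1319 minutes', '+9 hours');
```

2061-01-30 18:14:00

1319 minutes = 21h 59m; +1319 minutes from 2061-01-29 11:15:00 is 2061-01-30 09:14:00 (crosses midnight).
+9 hours from 2061-01-30 09:14:00 is 2061-01-30 18:14:00.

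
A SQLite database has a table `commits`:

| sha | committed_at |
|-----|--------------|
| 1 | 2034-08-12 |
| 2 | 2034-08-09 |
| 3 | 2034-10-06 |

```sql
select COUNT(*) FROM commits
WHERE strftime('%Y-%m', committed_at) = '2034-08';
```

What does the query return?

2

Rows with year-month 2034-08: 2034-08-12, 2034-08-09 → 2.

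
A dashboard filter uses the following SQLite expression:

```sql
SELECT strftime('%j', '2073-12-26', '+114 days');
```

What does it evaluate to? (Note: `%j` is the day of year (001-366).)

First apply '+114 days': 2073-12-26 → 2074-04-19.
Day-of-year for 2074-04-19: days since 2074-01-01 inclusive = 109, zero-padded to 109.

109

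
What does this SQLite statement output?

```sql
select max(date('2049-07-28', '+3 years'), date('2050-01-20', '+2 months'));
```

2052-07-28

date('2049-07-28', '+3 years') → 2052-07-28.
date('2050-01-20', '+2 months') → 2050-03-20.
Later of the two is 2052-07-28.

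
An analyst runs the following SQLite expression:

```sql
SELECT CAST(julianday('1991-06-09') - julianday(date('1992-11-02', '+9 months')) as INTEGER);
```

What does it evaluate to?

-785

Adding +9 months to 1992-11-02 gives 1993-08-02.
21 days remain in June 1991 after the 9th (30 − 9).
Full months from July 1991 through July 1993 contribute their day counts.
Then 2 days into August 1993.
Total: 21 + 31 + 31 + 30 + 31 + 30 + 31 + 31 + 29 + 31 + 30 + 31 + 30 + 31 + 31 + 30 + 31 + 30 + 31 + 31 + 28 + 31 + 30 + 31 + 30 + 31 + 2 = 785.
The subtraction is earlier − later, so the result is −785 → -785.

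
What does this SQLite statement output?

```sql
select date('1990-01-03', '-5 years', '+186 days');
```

1985-07-08

Adding -5 years to 1990-01-03 gives 1985-01-03.
Applying '+186 days' to 1985-01-03: counting 186 days forward gives 1985-07-08.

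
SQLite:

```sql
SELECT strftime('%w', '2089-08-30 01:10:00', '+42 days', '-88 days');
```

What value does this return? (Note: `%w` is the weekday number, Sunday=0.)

First apply '+42 days', '-88 days': 2089-08-30 01:10:00 → 2089-07-15 01:10:00.
2089-07-15 is a Friday; with Sunday=0 that is 5.

5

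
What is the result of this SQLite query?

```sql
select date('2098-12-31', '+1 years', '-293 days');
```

2099-03-13

Adding +1 year to 2098-12-31 gives 2099-12-31.
Applying '-293 days' to 2099-12-31: counting 293 days back gives 2099-03-13.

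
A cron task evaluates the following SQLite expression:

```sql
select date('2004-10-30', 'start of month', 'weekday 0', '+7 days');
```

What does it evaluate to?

2004-10-10

`start of month` rewinds 2004-10-30 to 2004-10-01.
`weekday 0` advances to the next Sunday; 2004-10-01 is a Friday, so it moves forward to 2004-10-03.
Advancing 7 more days within October lands on 2004-10-10.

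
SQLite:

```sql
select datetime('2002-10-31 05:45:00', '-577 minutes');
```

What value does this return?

577 minutes = 9h 37m; -577 minutes from 2002-10-31 05:45:00 is 2002-10-30 20:08:00 (crosses midnight).

2002-10-30 20:08:00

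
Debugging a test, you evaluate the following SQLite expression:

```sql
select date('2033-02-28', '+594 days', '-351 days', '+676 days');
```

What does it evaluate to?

2035-09-05

Applying '+594 days' to 2033-02-28: counting 594 days forward gives 2034-10-15.
Applying '-351 days' to 2034-10-15: counting 351 days back gives 2033-10-29.
Applying '+676 days' to 2033-10-29: counting 676 days forward gives 2035-09-05.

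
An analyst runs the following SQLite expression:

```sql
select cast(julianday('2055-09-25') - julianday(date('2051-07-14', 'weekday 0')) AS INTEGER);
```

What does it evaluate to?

`weekday 0` advances to the next Sunday; 2051-07-14 is a Friday, so it moves forward to 2051-07-16.
15 days remain in July 2051 after the 16th (31 − 16).
Full months from August 2051 through August 2055 contribute their day counts.
Then 25 days into September 2055.
Total: 15 + 31 + 30 + 31 + 30 + 31 + 31 + 29 + 31 + 30 + 31 + 30 + 31 + 31 + 30 + 31 + 30 + 31 + 31 + 28 + 31 + 30 + 31 + 30 + 31 + 31 + 30 + 31 + 30 + 31 + 31 + 28 + 31 + 30 + 31 + 30 + 31 + 31 + 30 + 31 + 30 + 31 + 31 + 28 + 31 + 30 + 31 + 30 + 31 + 31 + 25 = 1532.

1532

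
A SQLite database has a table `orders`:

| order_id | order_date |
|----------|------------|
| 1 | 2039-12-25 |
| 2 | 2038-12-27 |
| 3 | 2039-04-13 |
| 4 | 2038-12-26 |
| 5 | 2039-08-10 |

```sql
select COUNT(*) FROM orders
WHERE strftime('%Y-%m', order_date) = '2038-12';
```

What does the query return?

Rows with year-month 2038-12: 2038-12-27, 2038-12-26 → 2.

2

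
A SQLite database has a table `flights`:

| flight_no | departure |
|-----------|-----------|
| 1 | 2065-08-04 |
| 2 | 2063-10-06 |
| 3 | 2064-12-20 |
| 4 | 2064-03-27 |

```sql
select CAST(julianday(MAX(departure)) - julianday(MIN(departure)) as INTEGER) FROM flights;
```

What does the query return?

MIN = 2063-10-06, MAX = 2065-08-04.
25 days remain in October 2063 after the 6th (31 − 6).
Full months from November 2063 through July 2065 contribute their day counts.
Then 4 days into August 2065.
Total: 25 + 30 + 31 + 31 + 29 + 31 + 30 + 31 + 30 + 31 + 31 + 30 + 31 + 30 + 31 + 31 + 28 + 31 + 30 + 31 + 30 + 31 + 4 = 668.

668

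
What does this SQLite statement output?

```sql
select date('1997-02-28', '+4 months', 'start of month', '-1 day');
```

1997-05-31

Adding +4 months to 1997-02-28 gives 1997-06-28.
`start of month` rewinds 1997-06-28 to 1997-06-01.
Going back 1 day from 1997-06-01 reaches 1997-05-31 (last day of May, 31 days).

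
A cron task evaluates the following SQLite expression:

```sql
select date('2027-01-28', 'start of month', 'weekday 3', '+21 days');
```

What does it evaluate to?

`start of month` rewinds 2027-01-28 to 2027-01-01.
`weekday 3` advances to the next Wednesday; 2027-01-01 is a Friday, so it moves forward to 2027-01-06.
Advancing 21 more days within January lands on 2027-01-27.

2027-01-27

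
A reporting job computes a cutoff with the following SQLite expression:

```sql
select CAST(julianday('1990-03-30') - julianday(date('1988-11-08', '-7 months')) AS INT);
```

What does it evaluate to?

721

Adding -7 months to 1988-11-08 gives 1988-04-08.
22 days remain in April 1988 after the 8th (30 − 8).
Full months from May 1988 through February 1990 contribute their day counts.
Then 30 days into March 1990.
Total: 22 + 31 + 30 + 31 + 31 + 30 + 31 + 30 + 31 + 31 + 28 + 31 + 30 + 31 + 30 + 31 + 31 + 30 + 31 + 30 + 31 + 31 + 28 + 30 = 721.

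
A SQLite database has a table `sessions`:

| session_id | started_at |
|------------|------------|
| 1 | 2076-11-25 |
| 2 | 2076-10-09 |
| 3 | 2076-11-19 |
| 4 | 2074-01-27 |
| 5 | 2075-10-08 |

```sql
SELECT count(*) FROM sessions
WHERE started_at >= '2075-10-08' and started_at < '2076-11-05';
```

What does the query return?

2

Rows in [2075-10-08, 2076-11-05): 2076-10-09, 2075-10-08 → 2 rows.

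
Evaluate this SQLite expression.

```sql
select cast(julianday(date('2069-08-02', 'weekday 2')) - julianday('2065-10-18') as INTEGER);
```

1388

`weekday 2` advances to the next Tuesday; 2069-08-02 is a Friday, so it moves forward to 2069-08-06.
13 days remain in October 2065 after the 18th (31 − 18).
Full months from November 2065 through July 2069 contribute their day counts.
Then 6 days into August 2069.
Total: 13 + 30 + 31 + 31 + 28 + 31 + 30 + 31 + 30 + 31 + 31 + 30 + 31 + 30 + 31 + 31 + 28 + 31 + 30 + 31 + 30 + 31 + 31 + 30 + 31 + 30 + 31 + 31 + 29 + 31 + 30 + 31 + 30 + 31 + 31 + 30 + 31 + 30 + 31 + 31 + 28 + 31 + 30 + 31 + 30 + 31 + 6 = 1388.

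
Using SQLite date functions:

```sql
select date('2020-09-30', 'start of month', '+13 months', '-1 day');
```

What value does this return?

`start of month` rewinds 2020-09-30 to 2020-09-01.
Adding +13 months to 2020-09-01 gives 2021-10-01.
Going back 1 day from 2021-10-01 reaches 2021-09-30 (last day of September, 30 days).

2021-09-30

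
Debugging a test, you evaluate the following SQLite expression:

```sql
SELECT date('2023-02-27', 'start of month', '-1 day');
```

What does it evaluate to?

`start of month` rewinds 2023-02-27 to 2023-02-01.
Going back 1 day from 2023-02-01 reaches 2023-01-31 (last day of January, 31 days).

2023-01-31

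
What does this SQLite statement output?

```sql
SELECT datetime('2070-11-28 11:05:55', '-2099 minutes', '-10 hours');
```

2070-11-26 14:06:55

2099 minutes = 34h 59m; -2099 minutes from 2070-11-28 11:05:55 is 2070-11-27 00:06:55 (crosses midnight).
-10 hours from 2070-11-27 00:06:55 is 2070-11-26 14:06:55 (crosses midnight).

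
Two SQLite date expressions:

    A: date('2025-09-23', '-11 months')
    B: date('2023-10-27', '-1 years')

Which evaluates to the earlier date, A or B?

A = 2024-10-23.
B = 2022-10-27.
B is earlier.

B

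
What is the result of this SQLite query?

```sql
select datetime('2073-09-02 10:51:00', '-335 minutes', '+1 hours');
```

335 minutes = 5h 35m; -335 minutes from 2073-09-02 10:51:00 is 2073-09-02 05:16:00.
+1 hours from 2073-09-02 05:16:00 is 2073-09-02 06:16:00.

2073-09-02 06:16:00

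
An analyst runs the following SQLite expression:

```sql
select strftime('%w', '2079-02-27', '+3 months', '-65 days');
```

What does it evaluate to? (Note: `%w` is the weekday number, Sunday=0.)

4

First apply '+3 months', '-65 days': 2079-02-27 → 2079-03-23.
2079-03-23 is a Thursday; with Sunday=0 that is 4.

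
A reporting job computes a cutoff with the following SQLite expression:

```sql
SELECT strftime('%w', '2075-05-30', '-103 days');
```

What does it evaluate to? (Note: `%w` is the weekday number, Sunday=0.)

First apply '-103 days': 2075-05-30 → 2075-02-16.
2075-02-16 is a Saturday; with Sunday=0 that is 6.

6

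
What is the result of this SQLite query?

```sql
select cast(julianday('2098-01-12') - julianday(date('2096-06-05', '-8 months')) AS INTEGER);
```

Adding -8 months to 2096-06-05 gives 2095-10-05.
26 days remain in October 2095 after the 5th (31 − 5).
Full months from November 2095 through December 2097 contribute their day counts.
Then 12 days into January 2098.
Total: 26 + 30 + 31 + 31 + 29 + 31 + 30 + 31 + 30 + 31 + 31 + 30 + 31 + 30 + 31 + 31 + 28 + 31 + 30 + 31 + 30 + 31 + 31 + 30 + 31 + 30 + 31 + 12 = 830.

830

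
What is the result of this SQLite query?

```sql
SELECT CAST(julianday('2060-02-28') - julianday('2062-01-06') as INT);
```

1 day remains in February 2060 after the 28th (29 − 28).
Full months from March 2060 through December 2061 contribute their day counts.
Then 6 days into January 2062.
Total: 1 + 31 + 30 + 31 + 30 + 31 + 31 + 30 + 31 + 30 + 31 + 31 + 28 + 31 + 30 + 31 + 30 + 31 + 31 + 30 + 31 + 30 + 31 + 6 = 678.
The subtraction is earlier − later, so the result is −678 → -678.

-678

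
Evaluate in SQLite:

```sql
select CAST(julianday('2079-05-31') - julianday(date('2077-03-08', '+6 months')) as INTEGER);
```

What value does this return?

Adding +6 months to 2077-03-08 gives 2077-09-08.
22 days remain in September 2077 after the 8th (30 − 8).
Full months from October 2077 through April 2079 contribute their day counts.
Then 31 days into May 2079.
Total: 22 + 31 + 30 + 31 + 31 + 28 + 31 + 30 + 31 + 30 + 31 + 31 + 30 + 31 + 30 + 31 + 31 + 28 + 31 + 30 + 31 = 630.

630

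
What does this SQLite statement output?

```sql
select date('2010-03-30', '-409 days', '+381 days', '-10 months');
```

2009-05-02

Applying '-409 days' to 2010-03-30: counting 409 days back gives 2009-02-14.
Applying '+381 days' to 2009-02-14: counting 381 days forward gives 2010-03-02.
Adding -10 months to 2010-03-02 gives 2009-05-02.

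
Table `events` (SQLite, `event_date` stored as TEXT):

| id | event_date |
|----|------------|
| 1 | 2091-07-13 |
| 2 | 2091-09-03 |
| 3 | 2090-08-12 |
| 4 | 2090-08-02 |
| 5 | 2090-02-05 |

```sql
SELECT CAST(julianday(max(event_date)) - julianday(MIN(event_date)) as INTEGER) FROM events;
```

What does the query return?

575

MIN = 2090-02-05, MAX = 2091-09-03.
23 days remain in February 2090 after the 5th (28 − 5).
Full months from March 2090 through August 2091 contribute their day counts.
Then 3 days into September 2091.
Total: 23 + 31 + 30 + 31 + 30 + 31 + 31 + 30 + 31 + 30 + 31 + 31 + 28 + 31 + 30 + 31 + 30 + 31 + 31 + 3 = 575.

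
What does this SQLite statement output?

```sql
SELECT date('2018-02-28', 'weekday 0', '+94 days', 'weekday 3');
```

2018-06-06

`weekday 0` advances to the next Sunday; 2018-02-28 is a Wednesday, so it moves forward to 2018-03-04.
Applying '+94 days' to 2018-03-04: counting 94 days forward gives 2018-06-06.
`weekday 3` advances to the next Wednesday; 2018-06-06 is already a Wednesday, so it stays at 2018-06-06.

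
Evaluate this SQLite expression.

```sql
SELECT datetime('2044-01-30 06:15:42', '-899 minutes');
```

2044-01-29 15:16:42

899 minutes = 14h 59m; -899 minutes from 2044-01-30 06:15:42 is 2044-01-29 15:16:42 (crosses midnight).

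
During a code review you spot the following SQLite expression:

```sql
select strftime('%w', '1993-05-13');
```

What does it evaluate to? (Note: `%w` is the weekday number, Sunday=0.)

1993-05-13 is a Thursday; with Sunday=0 that is 4.

4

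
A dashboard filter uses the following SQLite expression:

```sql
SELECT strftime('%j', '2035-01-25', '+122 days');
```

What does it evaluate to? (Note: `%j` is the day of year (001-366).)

First apply '+122 days': 2035-01-25 → 2035-05-27.
Day-of-year for 2035-05-27: days since 2035-01-01 inclusive = 147, zero-padded to 147.

147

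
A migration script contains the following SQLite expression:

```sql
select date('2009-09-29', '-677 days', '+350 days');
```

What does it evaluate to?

Applying '-677 days' to 2009-09-29: counting 677 days back gives 2007-11-22.
Applying '+350 days' to 2007-11-22: counting 350 days forward gives 2008-11-06.

2008-11-06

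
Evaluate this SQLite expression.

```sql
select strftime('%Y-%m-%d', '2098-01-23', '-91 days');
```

2097-10-24

First apply '-91 days': 2098-01-23 → 2097-10-24.
`%Y-%m-%d` extracts the ISO date: 2097-10-24.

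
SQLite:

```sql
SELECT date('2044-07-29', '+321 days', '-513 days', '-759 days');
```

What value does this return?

Applying '+321 days' to 2044-07-29: counting 321 days forward gives 2045-06-15.
Applying '-513 days' to 2045-06-15: counting 513 days back gives 2044-01-19.
Applying '-759 days' to 2044-01-19: counting 759 days back gives 2041-12-21.

2041-12-21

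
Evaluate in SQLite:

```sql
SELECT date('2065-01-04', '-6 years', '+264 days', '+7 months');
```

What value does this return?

2060-04-25

Adding -6 years to 2065-01-04 gives 2059-01-04.
Applying '+264 days' to 2059-01-04: counting 264 days forward gives 2059-09-25.
Adding +7 months to 2059-09-25 gives 2060-04-25.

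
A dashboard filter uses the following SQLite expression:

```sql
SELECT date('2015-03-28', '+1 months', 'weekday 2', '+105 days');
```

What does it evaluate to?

Adding +1 month to 2015-03-28 gives 2015-04-28.
`weekday 2` advances to the next Tuesday; 2015-04-28 is already a Tuesday, so it stays at 2015-04-28.
Applying '+105 days' to 2015-04-28: counting 105 days forward gives 2015-08-11.

2015-08-11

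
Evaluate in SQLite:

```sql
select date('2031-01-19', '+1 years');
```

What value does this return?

Adding +1 year to 2031-01-19 gives 2032-01-19.

2032-01-19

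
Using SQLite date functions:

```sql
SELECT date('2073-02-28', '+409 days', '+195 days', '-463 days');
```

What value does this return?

Applying '+409 days' to 2073-02-28: counting 409 days forward gives 2074-04-13.
Applying '+195 days' to 2074-04-13: counting 195 days forward gives 2074-10-25.
Applying '-463 days' to 2074-10-25: counting 463 days back gives 2073-07-19.

2073-07-19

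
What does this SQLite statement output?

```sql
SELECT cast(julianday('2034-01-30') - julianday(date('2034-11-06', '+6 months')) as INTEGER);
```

-461

Adding +6 months to 2034-11-06 gives 2035-05-06.
1 day remains in January 2034 after the 30th (31 − 30).
Full months from February 2034 through April 2035 contribute their day counts.
Then 6 days into May 2035.
Total: 1 + 28 + 31 + 30 + 31 + 30 + 31 + 31 + 30 + 31 + 30 + 31 + 31 + 28 + 31 + 30 + 6 = 461.
The subtraction is earlier − later, so the result is −461 → -461.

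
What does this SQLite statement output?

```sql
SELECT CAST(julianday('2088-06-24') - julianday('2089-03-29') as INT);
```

-278

6 days remain in June 2088 after the 24th (30 − 24).
Full months from July 2088 through February 2089 contribute their day counts.
Then 29 days into March 2089.
Total: 6 + 31 + 31 + 30 + 31 + 30 + 31 + 31 + 28 + 29 = 278.
The subtraction is earlier − later, so the result is −278 → -278.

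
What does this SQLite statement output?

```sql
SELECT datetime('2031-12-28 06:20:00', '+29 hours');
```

+29 hours from 2031-12-28 06:20:00 is 2031-12-29 11:20:00 (crosses midnight).

2031-12-29 11:20:00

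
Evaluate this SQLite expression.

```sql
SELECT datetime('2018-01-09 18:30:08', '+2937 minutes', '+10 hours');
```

2937 minutes = 48h 57m; +2937 minutes from 2018-01-09 18:30:08 is 2018-01-11 19:27:08 (crosses midnight).
+10 hours from 2018-01-11 19:27:08 is 2018-01-12 05:27:08 (crosses midnight).

2018-01-12 05:27:08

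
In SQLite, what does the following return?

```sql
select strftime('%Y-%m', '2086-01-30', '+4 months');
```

2086-05

First apply '+4 months': 2086-01-30 → 2086-05-30.
`%Y-%m` extracts the year-month: 2086-05.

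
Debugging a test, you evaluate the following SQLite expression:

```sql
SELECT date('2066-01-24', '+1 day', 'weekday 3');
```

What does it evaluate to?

2066-01-27

Advancing 1 more day within January lands on 2066-01-25.
`weekday 3` advances to the next Wednesday; 2066-01-25 is a Monday, so it moves forward to 2066-01-27.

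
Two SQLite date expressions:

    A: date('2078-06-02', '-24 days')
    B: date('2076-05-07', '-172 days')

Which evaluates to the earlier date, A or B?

B

A = 2078-05-09.
B = 2075-11-17.
B is earlier.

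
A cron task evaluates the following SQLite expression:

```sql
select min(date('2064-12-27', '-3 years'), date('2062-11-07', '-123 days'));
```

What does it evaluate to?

2061-12-27

date('2064-12-27', '-3 years') → 2061-12-27.
date('2062-11-07', '-123 days') → 2062-07-07.
Earlier of the two is 2061-12-27.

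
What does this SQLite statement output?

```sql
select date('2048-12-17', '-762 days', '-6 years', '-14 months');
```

2039-09-16

Applying '-762 days' to 2048-12-17: counting 762 days back gives 2046-11-16.
Adding -6 years to 2046-11-16 gives 2040-11-16.
Adding -14 months to 2040-11-16 gives 2039-09-16.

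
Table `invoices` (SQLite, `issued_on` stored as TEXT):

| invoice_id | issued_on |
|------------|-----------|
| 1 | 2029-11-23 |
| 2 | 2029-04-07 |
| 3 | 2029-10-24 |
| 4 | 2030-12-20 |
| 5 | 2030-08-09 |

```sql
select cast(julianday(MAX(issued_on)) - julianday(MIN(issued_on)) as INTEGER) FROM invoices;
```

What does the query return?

622

MIN = 2029-04-07, MAX = 2030-12-20.
23 days remain in April 2029 after the 7th (30 − 7).
Full months from May 2029 through November 2030 contribute their day counts.
Then 20 days into December 2030.
Total: 23 + 31 + 30 + 31 + 31 + 30 + 31 + 30 + 31 + 31 + 28 + 31 + 30 + 31 + 30 + 31 + 31 + 30 + 31 + 30 + 20 = 622.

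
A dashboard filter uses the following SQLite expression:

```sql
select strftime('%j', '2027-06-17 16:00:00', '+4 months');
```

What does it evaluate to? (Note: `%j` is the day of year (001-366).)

First apply '+4 months': 2027-06-17 16:00:00 → 2027-10-17 16:00:00.
Day-of-year for 2027-10-17: days since 2027-01-01 inclusive = 290, zero-padded to 290.

290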